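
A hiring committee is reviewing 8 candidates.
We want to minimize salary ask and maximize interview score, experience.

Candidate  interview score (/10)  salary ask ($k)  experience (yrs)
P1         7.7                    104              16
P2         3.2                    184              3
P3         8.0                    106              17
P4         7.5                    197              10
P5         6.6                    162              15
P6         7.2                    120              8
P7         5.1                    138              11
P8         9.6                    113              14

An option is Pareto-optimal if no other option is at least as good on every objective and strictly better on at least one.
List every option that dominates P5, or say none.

P1: interview score 7.7≥6.6, salary ask 104≤162, experience 16≥15 — dominates P5.
P3: interview score 8.0≥6.6, salary ask 106≤162, experience 17≥15 — dominates P5.
Others (P2, P4, P6, P7, P8) are each worse than P5 on at least one objective.

P1, P3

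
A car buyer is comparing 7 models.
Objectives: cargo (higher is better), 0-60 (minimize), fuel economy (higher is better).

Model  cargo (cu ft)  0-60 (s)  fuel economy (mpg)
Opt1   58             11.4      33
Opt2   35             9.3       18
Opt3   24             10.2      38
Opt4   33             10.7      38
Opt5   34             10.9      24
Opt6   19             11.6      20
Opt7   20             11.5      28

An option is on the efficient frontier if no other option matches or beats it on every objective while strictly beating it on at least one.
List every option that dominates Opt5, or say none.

Opt1: worse on 0-60 (11.4 vs 10.9).
Opt2: worse on fuel economy (18 vs 24).
Opt3: worse on cargo (24 vs 34).
Opt4: worse on cargo (33 vs 34).
Opt6: worse on cargo (19 vs 34).
Opt7: worse on cargo (20 vs 34).
No option dominates Opt5.

none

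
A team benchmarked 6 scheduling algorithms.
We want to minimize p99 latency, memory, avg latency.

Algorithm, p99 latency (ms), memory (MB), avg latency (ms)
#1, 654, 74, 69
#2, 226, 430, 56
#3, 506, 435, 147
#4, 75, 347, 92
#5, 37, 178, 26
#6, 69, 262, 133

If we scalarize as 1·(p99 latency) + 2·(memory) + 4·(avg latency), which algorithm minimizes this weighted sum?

#5

#1: 1·654 + 2·74 + 4·69 = 1078
#2: 1·226 + 2·430 + 4·56 = 1310
#3: 1·506 + 2·435 + 4·147 = 1964
#4: 1·75 + 2·347 + 4·92 = 1137
#5: 1·37 + 2·178 + 4·26 = 497
#6: 1·69 + 2·262 + 4·133 = 1125
Lowest: #5 at 497.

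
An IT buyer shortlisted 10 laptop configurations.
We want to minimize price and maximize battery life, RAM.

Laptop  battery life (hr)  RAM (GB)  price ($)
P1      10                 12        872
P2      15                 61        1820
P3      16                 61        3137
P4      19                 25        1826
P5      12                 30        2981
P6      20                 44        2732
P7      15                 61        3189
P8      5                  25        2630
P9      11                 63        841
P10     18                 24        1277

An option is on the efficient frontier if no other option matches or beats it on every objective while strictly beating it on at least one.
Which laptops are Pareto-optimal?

P1: dominated by P9 (battery life 11≥10, RAM 63≥12, price 841≤872).
P2: not dominated.
P3: not dominated.
P4: not dominated.
P5: dominated by P2 (battery life 15≥12, RAM 61≥30, price 1820≤2981).
P6: not dominated (best battery life).
P7: dominated by P2 (battery life 15≥15, RAM 61≥61, price 1820≤3189).
P8: dominated by P2 (battery life 15≥5, RAM 61≥25, price 1820≤2630).
P9: not dominated (best RAM).
P10: not dominated.

P2, P3, P4, P6, P9, P10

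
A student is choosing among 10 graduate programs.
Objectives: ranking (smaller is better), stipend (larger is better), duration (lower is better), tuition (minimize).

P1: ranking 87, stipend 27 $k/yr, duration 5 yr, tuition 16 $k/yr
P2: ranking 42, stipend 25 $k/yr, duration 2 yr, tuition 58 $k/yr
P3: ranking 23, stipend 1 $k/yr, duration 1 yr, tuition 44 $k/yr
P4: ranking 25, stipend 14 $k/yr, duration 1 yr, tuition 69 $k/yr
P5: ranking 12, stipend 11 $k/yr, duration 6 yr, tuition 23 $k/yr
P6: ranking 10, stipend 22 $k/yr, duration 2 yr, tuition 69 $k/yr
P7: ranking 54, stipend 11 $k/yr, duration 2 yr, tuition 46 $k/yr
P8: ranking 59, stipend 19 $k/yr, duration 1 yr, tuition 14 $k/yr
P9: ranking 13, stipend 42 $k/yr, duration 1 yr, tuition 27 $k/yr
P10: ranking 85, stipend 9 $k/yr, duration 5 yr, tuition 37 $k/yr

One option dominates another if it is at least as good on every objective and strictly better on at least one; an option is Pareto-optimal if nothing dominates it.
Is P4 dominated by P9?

P9 vs P4: ranking 13≤25, stipend 42≥14, duration 1≤1, tuition 27≤69 — P9 is at least as good on every objective with at least one strict improvement.

Yes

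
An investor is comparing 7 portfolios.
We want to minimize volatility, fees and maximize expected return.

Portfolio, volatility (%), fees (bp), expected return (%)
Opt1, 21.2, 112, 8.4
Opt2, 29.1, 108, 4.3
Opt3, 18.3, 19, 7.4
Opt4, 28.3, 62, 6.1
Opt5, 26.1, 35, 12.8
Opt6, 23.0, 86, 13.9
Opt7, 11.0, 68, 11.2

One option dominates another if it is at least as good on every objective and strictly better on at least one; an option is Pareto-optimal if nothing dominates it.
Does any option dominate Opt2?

Yes

Opt3 vs Opt2: volatility 18.3≤29.1, fees 19≤108, expected return 7.4≥4.3 — Opt3 is at least as good on every objective and strictly better on at least one, so Opt3 dominates Opt2.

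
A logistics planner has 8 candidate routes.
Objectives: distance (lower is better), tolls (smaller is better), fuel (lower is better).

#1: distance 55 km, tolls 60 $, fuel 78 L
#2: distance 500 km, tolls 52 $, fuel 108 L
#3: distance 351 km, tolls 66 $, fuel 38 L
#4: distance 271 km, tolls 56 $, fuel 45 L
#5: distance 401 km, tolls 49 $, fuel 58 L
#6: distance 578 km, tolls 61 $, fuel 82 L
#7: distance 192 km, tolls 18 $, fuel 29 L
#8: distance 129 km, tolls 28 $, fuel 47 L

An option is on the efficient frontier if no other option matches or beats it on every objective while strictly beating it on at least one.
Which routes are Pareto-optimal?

#1, #7, #8

#1: not dominated (best distance).
#2: dominated by #5 (distance 401≤500, tolls 49≤52, fuel 58≤108).
#3: dominated by #7 (distance 192≤351, tolls 18≤66, fuel 29≤38).
#4: dominated by #7 (distance 192≤271, tolls 18≤56, fuel 29≤45).
#5: dominated by #7 (distance 192≤401, tolls 18≤49, fuel 29≤58).
#6: dominated by #1 (distance 55≤578, tolls 60≤61, fuel 78≤82).
#7: not dominated (best tolls).
#8: not dominated.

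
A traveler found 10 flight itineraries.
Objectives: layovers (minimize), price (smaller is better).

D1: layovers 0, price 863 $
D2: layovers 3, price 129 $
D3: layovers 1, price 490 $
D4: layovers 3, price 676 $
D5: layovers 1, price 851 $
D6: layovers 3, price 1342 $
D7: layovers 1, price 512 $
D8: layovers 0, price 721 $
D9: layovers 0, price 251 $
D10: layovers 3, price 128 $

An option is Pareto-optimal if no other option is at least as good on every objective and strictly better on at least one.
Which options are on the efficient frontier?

D1: dominated by D8 (layovers 0≤0, price 721≤863).
D2: dominated by D10 (layovers 3≤3, price 128≤129).
D3: dominated by D9 (layovers 0≤1, price 251≤490).
D4: dominated by D2 (layovers 3≤3, price 129≤676).
D5: dominated by D3 (layovers 1≤1, price 490≤851).
D6: dominated by D1 (layovers 0≤3, price 863≤1342).
D7: dominated by D3 (layovers 1≤1, price 490≤512).
D8: dominated by D9 (layovers 0≤0, price 251≤721).
D9: not dominated.
D10: not dominated (best price).

D9, D10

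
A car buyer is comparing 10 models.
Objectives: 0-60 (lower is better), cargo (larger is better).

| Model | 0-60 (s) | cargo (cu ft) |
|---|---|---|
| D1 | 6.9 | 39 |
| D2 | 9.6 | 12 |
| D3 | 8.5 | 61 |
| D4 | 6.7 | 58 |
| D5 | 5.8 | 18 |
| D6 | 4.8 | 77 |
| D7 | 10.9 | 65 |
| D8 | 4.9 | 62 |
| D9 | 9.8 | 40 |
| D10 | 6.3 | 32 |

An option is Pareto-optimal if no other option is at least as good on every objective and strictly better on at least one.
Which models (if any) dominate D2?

D1, D3, D4, D5, D6, D8, D10

D1: 0-60 6.9≤9.6, cargo 39≥12 — dominates D2.
D3: 0-60 8.5≤9.6, cargo 61≥12 — dominates D2.
D4: 0-60 6.7≤9.6, cargo 58≥12 — dominates D2.
D5: 0-60 5.8≤9.6, cargo 18≥12 — dominates D2.
D6: 0-60 4.8≤9.6, cargo 77≥12 — dominates D2.
D8: 0-60 4.9≤9.6, cargo 62≥12 — dominates D2.
D10: 0-60 6.3≤9.6, cargo 32≥12 — dominates D2.
Others (D7, D9) are each worse than D2 on at least one objective.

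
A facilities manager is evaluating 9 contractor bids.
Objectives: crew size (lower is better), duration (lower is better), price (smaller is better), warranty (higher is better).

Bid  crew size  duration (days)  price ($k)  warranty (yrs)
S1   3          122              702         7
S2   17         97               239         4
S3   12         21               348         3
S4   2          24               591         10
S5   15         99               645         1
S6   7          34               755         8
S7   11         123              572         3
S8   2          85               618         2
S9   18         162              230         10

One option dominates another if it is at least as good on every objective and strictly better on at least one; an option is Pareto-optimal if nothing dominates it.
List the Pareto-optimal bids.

S1: dominated by S4 (crew size 2≤3, duration 24≤122, price 591≤702, warranty 10≥7).
S2: not dominated.
S3: not dominated (best duration).
S4: not dominated.
S5: dominated by S3 (crew size 12≤15, duration 21≤99, price 348≤645, warranty 3≥1).
S6: dominated by S4 (crew size 2≤7, duration 24≤34, price 591≤755, warranty 10≥8).
S7: not dominated.
S8: dominated by S4 (crew size 2≤2, duration 24≤85, price 591≤618, warranty 10≥2).
S9: not dominated (best price).

S2, S3, S4, S7, S9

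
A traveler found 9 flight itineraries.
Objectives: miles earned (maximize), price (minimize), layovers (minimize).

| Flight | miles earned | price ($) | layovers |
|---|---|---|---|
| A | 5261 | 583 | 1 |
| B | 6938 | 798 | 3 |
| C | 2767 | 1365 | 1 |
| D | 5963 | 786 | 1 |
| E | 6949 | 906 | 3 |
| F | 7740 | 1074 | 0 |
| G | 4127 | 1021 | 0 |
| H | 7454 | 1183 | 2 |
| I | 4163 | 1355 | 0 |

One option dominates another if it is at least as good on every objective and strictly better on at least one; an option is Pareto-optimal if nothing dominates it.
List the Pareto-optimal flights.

A: not dominated (best price).
B: not dominated.
C: dominated by A (miles earned 5261≥2767, price 583≤1365, layovers 1≤1).
D: not dominated.
E: not dominated.
F: not dominated (best miles earned).
G: not dominated.
H: dominated by F (miles earned 7740≥7454, price 1074≤1183, layovers 0≤2).
I: dominated by F (miles earned 7740≥4163, price 1074≤1355, layovers 0≤0).

A, B, D, E, F, G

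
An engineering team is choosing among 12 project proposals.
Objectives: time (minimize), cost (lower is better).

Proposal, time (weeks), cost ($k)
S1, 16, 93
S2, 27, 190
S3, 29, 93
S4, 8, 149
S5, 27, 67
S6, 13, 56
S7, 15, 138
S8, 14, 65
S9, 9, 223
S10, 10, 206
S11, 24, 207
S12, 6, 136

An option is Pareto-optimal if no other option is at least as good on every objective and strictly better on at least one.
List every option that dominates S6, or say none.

S1: worse on time (16 vs 13).
S2: worse on time (27 vs 13).
S3: worse on time (29 vs 13).
S4: worse on cost (149 vs 56).
S5: worse on time (27 vs 13).
S7: worse on time (15 vs 13).
S8: worse on time (14 vs 13).
S9: worse on cost (223 vs 56).
S10: worse on cost (206 vs 56).
S11: worse on time (24 vs 13).
S12: worse on cost (136 vs 56).
No option dominates S6.

none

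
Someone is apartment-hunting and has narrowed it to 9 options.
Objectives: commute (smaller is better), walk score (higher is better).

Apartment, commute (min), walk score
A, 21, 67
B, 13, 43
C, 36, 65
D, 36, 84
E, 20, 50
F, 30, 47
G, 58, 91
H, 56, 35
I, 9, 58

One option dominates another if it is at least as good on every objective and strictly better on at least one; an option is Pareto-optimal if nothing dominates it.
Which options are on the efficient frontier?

A, D, G, I

A: not dominated.
B: dominated by I (commute 9≤13, walk score 58≥43).
C: dominated by A (commute 21≤36, walk score 67≥65).
D: not dominated.
E: dominated by I (commute 9≤20, walk score 58≥50).
F: dominated by A (commute 21≤30, walk score 67≥47).
G: not dominated (best walk score).
H: dominated by A (commute 21≤56, walk score 67≥35).
I: not dominated (best commute).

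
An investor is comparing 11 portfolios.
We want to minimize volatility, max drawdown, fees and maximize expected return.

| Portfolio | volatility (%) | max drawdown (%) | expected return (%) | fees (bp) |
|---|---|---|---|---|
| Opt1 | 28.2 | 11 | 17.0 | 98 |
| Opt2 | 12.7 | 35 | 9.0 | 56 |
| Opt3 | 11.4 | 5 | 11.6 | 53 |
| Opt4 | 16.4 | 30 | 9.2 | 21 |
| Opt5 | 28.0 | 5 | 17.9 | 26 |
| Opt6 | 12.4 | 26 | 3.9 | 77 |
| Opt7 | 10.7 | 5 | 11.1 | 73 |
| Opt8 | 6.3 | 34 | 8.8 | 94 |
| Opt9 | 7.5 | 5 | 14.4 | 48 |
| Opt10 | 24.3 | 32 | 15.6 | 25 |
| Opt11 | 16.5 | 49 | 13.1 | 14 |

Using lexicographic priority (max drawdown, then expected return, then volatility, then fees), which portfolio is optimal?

Opt5

First minimize max drawdown: best is 5, kept {Opt3, Opt5, Opt7, Opt9}.
Then maximize expected return: best is 17.9, kept {Opt5}.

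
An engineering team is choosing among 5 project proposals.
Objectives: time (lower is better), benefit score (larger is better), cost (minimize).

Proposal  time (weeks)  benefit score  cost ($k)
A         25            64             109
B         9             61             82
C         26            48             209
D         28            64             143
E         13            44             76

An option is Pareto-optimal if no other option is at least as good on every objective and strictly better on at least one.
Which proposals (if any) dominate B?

none

A: worse on time (25 vs 9).
C: worse on time (26 vs 9).
D: worse on time (28 vs 9).
E: worse on time (13 vs 9).
No option dominates B.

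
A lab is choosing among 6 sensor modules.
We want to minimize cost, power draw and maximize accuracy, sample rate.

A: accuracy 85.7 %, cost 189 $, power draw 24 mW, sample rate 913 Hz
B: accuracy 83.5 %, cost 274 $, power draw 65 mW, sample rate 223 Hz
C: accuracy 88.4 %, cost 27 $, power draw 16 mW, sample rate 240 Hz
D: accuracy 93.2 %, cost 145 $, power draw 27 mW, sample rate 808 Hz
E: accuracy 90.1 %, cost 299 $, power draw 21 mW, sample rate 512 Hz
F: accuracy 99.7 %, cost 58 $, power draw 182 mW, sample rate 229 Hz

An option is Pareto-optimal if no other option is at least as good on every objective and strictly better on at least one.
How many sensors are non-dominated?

A: not dominated (best sample rate).
B: dominated by A (accuracy 85.7≥83.5, cost 189≤274, power draw 24≤65, sample rate 913≥223).
C: not dominated (best cost).
D: not dominated.
E: not dominated.
F: not dominated (best accuracy).
Pareto-optimal: A, C, D, E, F → 5.

5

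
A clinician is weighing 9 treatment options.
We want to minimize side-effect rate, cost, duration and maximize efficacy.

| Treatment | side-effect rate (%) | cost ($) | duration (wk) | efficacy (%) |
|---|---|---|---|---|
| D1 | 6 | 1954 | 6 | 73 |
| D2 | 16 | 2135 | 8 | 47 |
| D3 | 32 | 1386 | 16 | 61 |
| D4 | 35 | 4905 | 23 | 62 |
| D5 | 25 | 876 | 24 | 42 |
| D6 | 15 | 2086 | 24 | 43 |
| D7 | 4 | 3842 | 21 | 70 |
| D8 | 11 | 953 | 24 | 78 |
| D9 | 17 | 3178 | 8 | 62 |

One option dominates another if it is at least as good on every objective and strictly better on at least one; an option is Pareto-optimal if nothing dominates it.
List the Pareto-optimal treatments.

D1, D3, D5, D7, D8

D1: not dominated (best duration).
D2: dominated by D1 (side-effect rate 6≤16, cost 1954≤2135, duration 6≤8, efficacy 73≥47).
D3: not dominated.
D4: dominated by D1 (side-effect rate 6≤35, cost 1954≤4905, duration 6≤23, efficacy 73≥62).
D5: not dominated (best cost).
D6: dominated by D1 (side-effect rate 6≤15, cost 1954≤2086, duration 6≤24, efficacy 73≥43).
D7: not dominated (best side-effect rate).
D8: not dominated (best efficacy).
D9: dominated by D1 (side-effect rate 6≤17, cost 1954≤3178, duration 6≤8, efficacy 73≥62).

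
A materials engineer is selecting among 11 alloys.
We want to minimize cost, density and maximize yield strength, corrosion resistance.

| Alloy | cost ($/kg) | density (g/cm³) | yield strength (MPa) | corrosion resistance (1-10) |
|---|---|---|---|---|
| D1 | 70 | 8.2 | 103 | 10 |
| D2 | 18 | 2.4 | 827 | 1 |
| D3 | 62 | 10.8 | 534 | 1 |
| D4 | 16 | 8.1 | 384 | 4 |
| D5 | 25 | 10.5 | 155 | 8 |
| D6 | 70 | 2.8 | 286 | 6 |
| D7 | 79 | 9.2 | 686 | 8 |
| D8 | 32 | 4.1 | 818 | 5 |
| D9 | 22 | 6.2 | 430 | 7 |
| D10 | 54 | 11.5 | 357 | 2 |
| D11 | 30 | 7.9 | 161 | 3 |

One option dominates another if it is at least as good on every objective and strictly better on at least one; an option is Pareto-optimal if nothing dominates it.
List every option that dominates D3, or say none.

D2: cost 18≤62, density 2.4≤10.8, yield strength 827≥534, corrosion resistance 1≥1 — dominates D3.
D8: cost 32≤62, density 4.1≤10.8, yield strength 818≥534, corrosion resistance 5≥1 — dominates D3.
Others (D1, D4, D5, D6, D7, D9, D10, D11) are each worse than D3 on at least one objective.

D2, D8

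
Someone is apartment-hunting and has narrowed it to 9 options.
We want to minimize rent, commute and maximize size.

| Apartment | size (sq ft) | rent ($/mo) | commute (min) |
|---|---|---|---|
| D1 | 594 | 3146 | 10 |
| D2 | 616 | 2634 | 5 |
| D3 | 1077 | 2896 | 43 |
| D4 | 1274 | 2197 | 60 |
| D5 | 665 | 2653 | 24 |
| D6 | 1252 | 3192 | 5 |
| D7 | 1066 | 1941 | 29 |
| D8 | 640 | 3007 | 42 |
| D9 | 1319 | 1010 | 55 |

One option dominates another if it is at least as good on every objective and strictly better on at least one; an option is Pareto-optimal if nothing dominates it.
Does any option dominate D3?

No

D1: worse on size (594 vs 1077).
D2: worse on size (616 vs 1077).
D4: worse on commute (60 vs 43).
D5: worse on size (665 vs 1077).
D6: worse on rent (3192 vs 2896).
D7: worse on size (1066 vs 1077).
D8: worse on size (640 vs 1077).
D9: worse on commute (55 vs 43).
No option is at least as good as D3 on every objective and strictly better on one.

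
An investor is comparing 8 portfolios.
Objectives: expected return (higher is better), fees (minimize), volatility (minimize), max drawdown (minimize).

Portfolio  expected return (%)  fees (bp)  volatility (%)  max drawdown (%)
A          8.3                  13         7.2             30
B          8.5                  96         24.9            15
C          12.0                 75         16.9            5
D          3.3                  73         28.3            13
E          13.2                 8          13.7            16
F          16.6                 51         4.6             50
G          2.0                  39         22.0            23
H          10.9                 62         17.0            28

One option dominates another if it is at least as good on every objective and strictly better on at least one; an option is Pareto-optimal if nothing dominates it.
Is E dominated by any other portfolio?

A: worse on expected return (8.3 vs 13.2).
B: worse on expected return (8.5 vs 13.2).
C: worse on expected return (12.0 vs 13.2).
D: worse on expected return (3.3 vs 13.2).
F: worse on fees (51 vs 8).
G: worse on expected return (2.0 vs 13.2).
H: worse on expected return (10.9 vs 13.2).
No option is at least as good as E on every objective and strictly better on one.

No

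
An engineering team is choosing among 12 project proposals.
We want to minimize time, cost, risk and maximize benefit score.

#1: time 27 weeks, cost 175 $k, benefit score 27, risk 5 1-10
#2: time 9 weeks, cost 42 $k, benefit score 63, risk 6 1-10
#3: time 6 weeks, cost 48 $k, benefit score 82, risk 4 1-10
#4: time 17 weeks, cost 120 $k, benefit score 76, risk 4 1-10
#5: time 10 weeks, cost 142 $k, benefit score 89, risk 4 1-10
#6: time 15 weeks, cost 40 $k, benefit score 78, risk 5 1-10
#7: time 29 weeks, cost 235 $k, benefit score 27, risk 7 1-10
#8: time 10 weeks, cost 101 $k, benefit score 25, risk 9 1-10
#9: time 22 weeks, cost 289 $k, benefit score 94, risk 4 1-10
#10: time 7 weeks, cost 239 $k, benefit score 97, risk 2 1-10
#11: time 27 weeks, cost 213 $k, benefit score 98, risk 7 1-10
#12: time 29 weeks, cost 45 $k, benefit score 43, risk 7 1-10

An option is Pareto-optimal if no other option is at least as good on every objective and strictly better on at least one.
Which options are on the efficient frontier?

#2, #3, #5, #6, #10, #11

#1: dominated by #3 (time 6≤27, cost 48≤175, benefit score 82≥27, risk 4≤5).
#2: not dominated.
#3: not dominated (best time).
#4: dominated by #3 (time 6≤17, cost 48≤120, benefit score 82≥76, risk 4≤4).
#5: not dominated.
#6: not dominated (best cost).
#7: dominated by #1 (time 27≤29, cost 175≤235, benefit score 27≥27, risk 5≤7).
#8: dominated by #2 (time 9≤10, cost 42≤101, benefit score 63≥25, risk 6≤9).
#9: dominated by #10 (time 7≤22, cost 239≤289, benefit score 97≥94, risk 2≤4).
#10: not dominated (best risk).
#11: not dominated (best benefit score).
#12: dominated by #2 (time 9≤29, cost 42≤45, benefit score 63≥43, risk 6≤7).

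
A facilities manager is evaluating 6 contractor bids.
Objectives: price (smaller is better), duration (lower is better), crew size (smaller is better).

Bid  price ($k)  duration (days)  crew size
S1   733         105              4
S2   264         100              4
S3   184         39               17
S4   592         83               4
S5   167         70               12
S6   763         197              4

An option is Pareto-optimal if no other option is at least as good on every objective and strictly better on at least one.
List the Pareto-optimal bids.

S2, S3, S4, S5

S1: dominated by S2 (price 264≤733, duration 100≤105, crew size 4≤4).
S2: not dominated.
S3: not dominated (best duration).
S4: not dominated.
S5: not dominated (best price).
S6: dominated by S1 (price 733≤763, duration 105≤197, crew size 4≤4).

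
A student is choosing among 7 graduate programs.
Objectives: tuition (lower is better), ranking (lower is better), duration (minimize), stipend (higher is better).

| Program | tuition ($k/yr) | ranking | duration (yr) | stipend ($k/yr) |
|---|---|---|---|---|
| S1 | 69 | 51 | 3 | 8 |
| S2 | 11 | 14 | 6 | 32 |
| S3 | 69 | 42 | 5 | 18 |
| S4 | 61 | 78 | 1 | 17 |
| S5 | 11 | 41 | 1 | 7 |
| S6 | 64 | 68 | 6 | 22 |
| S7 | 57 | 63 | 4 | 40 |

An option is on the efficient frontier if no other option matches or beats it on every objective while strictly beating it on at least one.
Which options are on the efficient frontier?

S1: not dominated.
S2: not dominated (best ranking).
S3: not dominated.
S4: not dominated.
S5: not dominated.
S6: dominated by S2 (tuition 11≤64, ranking 14≤68, duration 6≤6, stipend 32≥22).
S7: not dominated (best stipend).

S1, S2, S3, S4, S5, S7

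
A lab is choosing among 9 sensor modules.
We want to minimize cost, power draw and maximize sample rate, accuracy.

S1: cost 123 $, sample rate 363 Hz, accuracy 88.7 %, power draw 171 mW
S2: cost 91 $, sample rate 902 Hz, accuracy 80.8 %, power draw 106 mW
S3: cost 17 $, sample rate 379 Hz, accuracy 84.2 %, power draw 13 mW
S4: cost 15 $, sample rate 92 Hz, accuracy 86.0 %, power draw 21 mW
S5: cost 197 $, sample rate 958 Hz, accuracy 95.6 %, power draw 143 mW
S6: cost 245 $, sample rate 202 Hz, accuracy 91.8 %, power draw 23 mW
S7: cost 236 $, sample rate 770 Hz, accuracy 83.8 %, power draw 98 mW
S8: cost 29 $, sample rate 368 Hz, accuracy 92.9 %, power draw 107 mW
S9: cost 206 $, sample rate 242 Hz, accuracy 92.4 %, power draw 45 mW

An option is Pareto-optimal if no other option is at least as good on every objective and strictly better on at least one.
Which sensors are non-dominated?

S1: dominated by S8 (cost 29≤123, sample rate 368≥363, accuracy 92.9≥88.7, power draw 107≤171).
S2: not dominated.
S3: not dominated (best power draw).
S4: not dominated (best cost).
S5: not dominated (best sample rate).
S6: not dominated.
S7: not dominated.
S8: not dominated.
S9: not dominated.

S2, S3, S4, S5, S6, S7, S8, S9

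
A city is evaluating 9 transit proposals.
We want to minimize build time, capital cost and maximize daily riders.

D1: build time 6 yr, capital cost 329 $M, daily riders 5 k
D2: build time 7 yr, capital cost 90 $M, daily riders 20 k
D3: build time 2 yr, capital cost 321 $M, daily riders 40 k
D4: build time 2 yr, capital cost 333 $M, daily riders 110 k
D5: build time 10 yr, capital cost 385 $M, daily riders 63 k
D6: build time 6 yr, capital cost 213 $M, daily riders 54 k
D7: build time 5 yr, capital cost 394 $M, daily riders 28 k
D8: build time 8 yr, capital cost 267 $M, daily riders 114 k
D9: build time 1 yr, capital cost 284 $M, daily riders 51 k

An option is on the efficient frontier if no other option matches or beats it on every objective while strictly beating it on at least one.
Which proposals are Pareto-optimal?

D1: dominated by D3 (build time 2≤6, capital cost 321≤329, daily riders 40≥5).
D2: not dominated (best capital cost).
D3: dominated by D9 (build time 1≤2, capital cost 284≤321, daily riders 51≥40).
D4: not dominated.
D5: dominated by D4 (build time 2≤10, capital cost 333≤385, daily riders 110≥63).
D6: not dominated.
D7: dominated by D3 (build time 2≤5, capital cost 321≤394, daily riders 40≥28).
D8: not dominated (best daily riders).
D9: not dominated (best build time).

D2, D4, D6, D8, D9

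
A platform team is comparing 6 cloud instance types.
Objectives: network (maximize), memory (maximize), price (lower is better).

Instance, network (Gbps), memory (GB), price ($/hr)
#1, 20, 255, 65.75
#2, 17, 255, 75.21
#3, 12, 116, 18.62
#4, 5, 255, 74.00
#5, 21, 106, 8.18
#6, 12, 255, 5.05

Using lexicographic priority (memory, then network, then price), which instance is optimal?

First maximize memory: best is 255, kept {#1, #2, #4, #6}.
Then maximize network: best is 20, kept {#1}.

#1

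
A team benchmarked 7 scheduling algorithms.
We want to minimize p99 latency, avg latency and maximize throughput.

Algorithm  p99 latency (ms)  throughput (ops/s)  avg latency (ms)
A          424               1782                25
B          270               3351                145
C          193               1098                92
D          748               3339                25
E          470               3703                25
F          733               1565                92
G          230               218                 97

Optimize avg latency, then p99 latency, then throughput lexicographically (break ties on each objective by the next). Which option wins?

A

First minimize avg latency: best is 25, kept {A, D, E}.
Then minimize p99 latency: best is 424, kept {A}.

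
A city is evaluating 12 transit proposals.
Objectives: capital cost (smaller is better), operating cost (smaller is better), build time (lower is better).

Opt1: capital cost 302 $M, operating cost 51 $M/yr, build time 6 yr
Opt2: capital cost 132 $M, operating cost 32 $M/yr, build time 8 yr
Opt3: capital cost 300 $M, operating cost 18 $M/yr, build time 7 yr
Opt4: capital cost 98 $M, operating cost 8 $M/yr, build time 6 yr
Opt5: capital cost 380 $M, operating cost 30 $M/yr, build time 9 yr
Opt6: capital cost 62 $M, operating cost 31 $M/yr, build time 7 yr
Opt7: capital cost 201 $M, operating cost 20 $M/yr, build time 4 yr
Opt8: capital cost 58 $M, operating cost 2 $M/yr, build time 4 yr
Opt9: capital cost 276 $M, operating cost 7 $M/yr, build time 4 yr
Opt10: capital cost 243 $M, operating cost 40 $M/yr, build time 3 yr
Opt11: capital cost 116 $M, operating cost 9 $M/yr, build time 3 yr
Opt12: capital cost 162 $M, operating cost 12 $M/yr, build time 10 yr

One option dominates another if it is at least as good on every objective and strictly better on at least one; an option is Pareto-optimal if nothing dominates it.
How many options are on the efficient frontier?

Opt1: dominated by Opt4 (capital cost 98≤302, operating cost 8≤51, build time 6≤6).
Opt2: dominated by Opt4 (capital cost 98≤132, operating cost 8≤32, build time 6≤8).
Opt3: dominated by Opt4 (capital cost 98≤300, operating cost 8≤18, build time 6≤7).
Opt4: dominated by Opt8 (capital cost 58≤98, operating cost 2≤8, build time 4≤6).
Opt5: dominated by Opt3 (capital cost 300≤380, operating cost 18≤30, build time 7≤9).
Opt6: dominated by Opt8 (capital cost 58≤62, operating cost 2≤31, build time 4≤7).
Opt7: dominated by Opt8 (capital cost 58≤201, operating cost 2≤20, build time 4≤4).
Opt8: not dominated (best capital cost).
Opt9: dominated by Opt8 (capital cost 58≤276, operating cost 2≤7, build time 4≤4).
Opt10: dominated by Opt11 (capital cost 116≤243, operating cost 9≤40, build time 3≤3).
Opt11: not dominated.
Opt12: dominated by Opt4 (capital cost 98≤162, operating cost 8≤12, build time 6≤10).
Pareto-optimal: Opt8, Opt11 → 2.

2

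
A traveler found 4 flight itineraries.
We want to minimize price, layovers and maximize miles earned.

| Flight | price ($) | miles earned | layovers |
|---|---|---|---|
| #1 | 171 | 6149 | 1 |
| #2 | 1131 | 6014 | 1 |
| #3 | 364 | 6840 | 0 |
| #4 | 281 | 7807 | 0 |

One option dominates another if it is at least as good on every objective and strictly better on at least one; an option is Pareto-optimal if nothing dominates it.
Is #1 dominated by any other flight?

No

#2: worse on price (1131 vs 171).
#3: worse on price (364 vs 171).
#4: worse on price (281 vs 171).
No option is at least as good as #1 on every objective and strictly better on one.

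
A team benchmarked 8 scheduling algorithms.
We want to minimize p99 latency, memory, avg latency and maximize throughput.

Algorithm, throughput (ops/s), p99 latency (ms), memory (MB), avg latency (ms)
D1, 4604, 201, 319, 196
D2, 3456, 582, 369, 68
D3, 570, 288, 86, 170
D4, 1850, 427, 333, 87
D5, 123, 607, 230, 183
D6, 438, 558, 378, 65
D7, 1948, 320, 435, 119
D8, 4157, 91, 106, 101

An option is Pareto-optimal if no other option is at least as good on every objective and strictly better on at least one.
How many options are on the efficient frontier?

D1: not dominated (best throughput).
D2: not dominated.
D3: not dominated (best memory).
D4: not dominated.
D5: dominated by D3 (throughput 570≥123, p99 latency 288≤607, memory 86≤230, avg latency 170≤183).
D6: not dominated (best avg latency).
D7: dominated by D8 (throughput 4157≥1948, p99 latency 91≤320, memory 106≤435, avg latency 101≤119).
D8: not dominated (best p99 latency).
Pareto-optimal: D1, D2, D3, D4, D6, D8 → 6.

6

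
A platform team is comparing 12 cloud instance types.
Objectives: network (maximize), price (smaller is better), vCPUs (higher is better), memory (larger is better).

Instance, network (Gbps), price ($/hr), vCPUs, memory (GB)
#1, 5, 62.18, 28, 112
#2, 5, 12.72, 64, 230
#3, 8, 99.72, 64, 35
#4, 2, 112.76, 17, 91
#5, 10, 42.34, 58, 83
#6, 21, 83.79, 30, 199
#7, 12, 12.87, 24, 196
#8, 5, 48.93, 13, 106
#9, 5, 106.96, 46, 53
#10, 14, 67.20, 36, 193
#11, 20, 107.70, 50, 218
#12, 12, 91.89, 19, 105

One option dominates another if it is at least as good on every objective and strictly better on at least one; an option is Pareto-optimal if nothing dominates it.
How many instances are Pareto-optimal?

#1: dominated by #2 (network 5≥5, price 12.72≤62.18, vCPUs 64≥28, memory 230≥112).
#2: not dominated (best price).
#3: not dominated.
#4: dominated by #1 (network 5≥2, price 62.18≤112.76, vCPUs 28≥17, memory 112≥91).
#5: not dominated.
#6: not dominated (best network).
#7: not dominated.
#8: dominated by #2 (network 5≥5, price 12.72≤48.93, vCPUs 64≥13, memory 230≥106).
#9: dominated by #2 (network 5≥5, price 12.72≤106.96, vCPUs 64≥46, memory 230≥53).
#10: not dominated.
#11: not dominated.
#12: dominated by #6 (network 21≥12, price 83.79≤91.89, vCPUs 30≥19, memory 199≥105).
Pareto-optimal: #2, #3, #5, #6, #7, #10, #11 → 7.

7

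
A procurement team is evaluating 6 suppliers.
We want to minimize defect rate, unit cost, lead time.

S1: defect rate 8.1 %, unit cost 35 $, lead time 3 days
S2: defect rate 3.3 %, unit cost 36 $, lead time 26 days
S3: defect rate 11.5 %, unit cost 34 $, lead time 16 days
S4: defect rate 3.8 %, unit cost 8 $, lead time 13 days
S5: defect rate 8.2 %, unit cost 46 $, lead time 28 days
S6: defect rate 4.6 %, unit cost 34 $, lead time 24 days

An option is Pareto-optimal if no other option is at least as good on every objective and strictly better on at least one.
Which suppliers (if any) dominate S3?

S4: defect rate 3.8≤11.5, unit cost 8≤34, lead time 13≤16 — dominates S3.
Others (S1, S2, S5, S6) are each worse than S3 on at least one objective.

S4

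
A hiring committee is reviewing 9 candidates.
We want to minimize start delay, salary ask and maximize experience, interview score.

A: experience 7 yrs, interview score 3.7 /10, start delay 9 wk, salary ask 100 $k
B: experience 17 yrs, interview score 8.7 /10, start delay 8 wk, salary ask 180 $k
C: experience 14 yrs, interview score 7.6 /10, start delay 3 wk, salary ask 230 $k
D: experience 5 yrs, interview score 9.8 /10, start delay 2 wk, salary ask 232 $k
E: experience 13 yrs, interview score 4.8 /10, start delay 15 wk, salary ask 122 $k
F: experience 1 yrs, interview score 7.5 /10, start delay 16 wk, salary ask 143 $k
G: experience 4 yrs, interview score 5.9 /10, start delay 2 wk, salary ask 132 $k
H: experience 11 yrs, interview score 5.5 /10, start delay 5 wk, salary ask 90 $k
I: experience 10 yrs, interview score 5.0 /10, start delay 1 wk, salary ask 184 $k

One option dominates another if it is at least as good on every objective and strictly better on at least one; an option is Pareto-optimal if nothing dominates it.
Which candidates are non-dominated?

A: dominated by H (experience 11≥7, interview score 5.5≥3.7, start delay 5≤9, salary ask 90≤100).
B: not dominated (best experience).
C: not dominated.
D: not dominated (best interview score).
E: not dominated.
F: not dominated.
G: not dominated.
H: not dominated (best salary ask).
I: not dominated (best start delay).

B, C, D, E, F, G, H, I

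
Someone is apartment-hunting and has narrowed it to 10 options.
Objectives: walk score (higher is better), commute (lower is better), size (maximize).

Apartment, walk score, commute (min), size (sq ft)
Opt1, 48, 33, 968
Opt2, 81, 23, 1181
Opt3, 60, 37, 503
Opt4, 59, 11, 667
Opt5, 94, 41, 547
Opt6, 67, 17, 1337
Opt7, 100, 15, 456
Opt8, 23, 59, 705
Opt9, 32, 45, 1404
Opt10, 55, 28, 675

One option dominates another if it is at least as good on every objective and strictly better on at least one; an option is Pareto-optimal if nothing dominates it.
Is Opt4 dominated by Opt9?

No

Opt9 vs Opt4: Opt9 is worse on walk score (32 vs 59), so it does not dominate Opt4.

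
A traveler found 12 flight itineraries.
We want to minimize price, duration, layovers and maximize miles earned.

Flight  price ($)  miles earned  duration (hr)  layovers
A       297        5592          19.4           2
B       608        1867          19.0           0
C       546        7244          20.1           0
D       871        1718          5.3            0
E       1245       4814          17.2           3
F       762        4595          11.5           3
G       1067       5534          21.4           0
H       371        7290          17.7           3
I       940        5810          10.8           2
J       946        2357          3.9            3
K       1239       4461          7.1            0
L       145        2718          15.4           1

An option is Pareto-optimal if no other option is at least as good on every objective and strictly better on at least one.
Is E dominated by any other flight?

Yes

I vs E: price 940≤1245, miles earned 5810≥4814, duration 10.8≤17.2, layovers 2≤3 — I is at least as good on every objective and strictly better on at least one, so I dominates E.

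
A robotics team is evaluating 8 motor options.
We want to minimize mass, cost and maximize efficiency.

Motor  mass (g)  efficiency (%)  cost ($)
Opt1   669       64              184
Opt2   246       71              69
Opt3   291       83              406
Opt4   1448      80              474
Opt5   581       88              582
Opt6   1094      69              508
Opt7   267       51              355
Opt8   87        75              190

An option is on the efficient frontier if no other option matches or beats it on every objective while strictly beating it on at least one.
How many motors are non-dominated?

Opt1: dominated by Opt2 (mass 246≤669, efficiency 71≥64, cost 69≤184).
Opt2: not dominated (best cost).
Opt3: not dominated.
Opt4: dominated by Opt3 (mass 291≤1448, efficiency 83≥80, cost 406≤474).
Opt5: not dominated (best efficiency).
Opt6: dominated by Opt2 (mass 246≤1094, efficiency 71≥69, cost 69≤508).
Opt7: dominated by Opt2 (mass 246≤267, efficiency 71≥51, cost 69≤355).
Opt8: not dominated (best mass).
Pareto-optimal: Opt2, Opt3, Opt5, Opt8 → 4.

4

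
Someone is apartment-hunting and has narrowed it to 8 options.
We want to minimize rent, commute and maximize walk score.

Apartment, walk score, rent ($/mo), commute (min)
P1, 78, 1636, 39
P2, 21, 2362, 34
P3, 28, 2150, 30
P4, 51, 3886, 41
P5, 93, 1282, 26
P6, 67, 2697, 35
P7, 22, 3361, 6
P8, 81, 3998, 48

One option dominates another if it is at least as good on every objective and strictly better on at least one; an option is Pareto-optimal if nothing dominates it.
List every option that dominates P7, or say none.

P1: worse on commute (39 vs 6).
P2: worse on walk score (21 vs 22).
P3: worse on commute (30 vs 6).
P4: worse on rent (3886 vs 3361).
P5: worse on commute (26 vs 6).
P6: worse on commute (35 vs 6).
P8: worse on rent (3998 vs 3361).
No option dominates P7.

none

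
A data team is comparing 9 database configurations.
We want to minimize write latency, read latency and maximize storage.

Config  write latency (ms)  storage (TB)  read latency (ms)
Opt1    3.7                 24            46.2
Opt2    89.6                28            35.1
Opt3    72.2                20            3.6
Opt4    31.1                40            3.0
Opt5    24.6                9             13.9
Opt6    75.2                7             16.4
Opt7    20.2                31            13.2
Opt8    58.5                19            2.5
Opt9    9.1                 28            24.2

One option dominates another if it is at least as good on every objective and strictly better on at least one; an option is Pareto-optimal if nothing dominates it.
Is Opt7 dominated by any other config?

Opt1: worse on storage (24 vs 31).
Opt2: worse on write latency (89.6 vs 20.2).
Opt3: worse on write latency (72.2 vs 20.2).
Opt4: worse on write latency (31.1 vs 20.2).
Opt5: worse on write latency (24.6 vs 20.2).
Opt6: worse on write latency (75.2 vs 20.2).
Opt8: worse on write latency (58.5 vs 20.2).
Opt9: worse on storage (28 vs 31).
No option is at least as good as Opt7 on every objective and strictly better on one.

No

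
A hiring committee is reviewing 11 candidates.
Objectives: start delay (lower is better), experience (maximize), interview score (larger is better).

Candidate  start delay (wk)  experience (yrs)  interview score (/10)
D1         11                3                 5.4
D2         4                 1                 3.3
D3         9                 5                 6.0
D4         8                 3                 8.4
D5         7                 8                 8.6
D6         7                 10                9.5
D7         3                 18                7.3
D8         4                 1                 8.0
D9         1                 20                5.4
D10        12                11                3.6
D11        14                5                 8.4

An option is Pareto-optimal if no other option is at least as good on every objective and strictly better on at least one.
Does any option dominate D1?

Yes

D3 vs D1: start delay 9≤11, experience 5≥3, interview score 6.0≥5.4 — D3 is at least as good on every objective and strictly better on at least one, so D3 dominates D1.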